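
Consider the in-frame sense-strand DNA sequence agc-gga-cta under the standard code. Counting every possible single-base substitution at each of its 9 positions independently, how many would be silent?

Codon 1 (AGC, Ser): 1 synonymous substitution.
Codon 2 (GGA, Gly): 3 synonymous substitutions.
Codon 3 (CTA, Leu): 4 synonymous substitutions.
Total: 1 + 3 + 4 = 8.

8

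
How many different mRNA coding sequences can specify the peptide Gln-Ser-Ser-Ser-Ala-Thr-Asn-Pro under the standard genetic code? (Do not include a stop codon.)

55296

Gln: 2 codons.
Ser: 6 codons.
Ser: 6 codons.
Ser: 6 codons.
Ala: 4 codons.
Thr: 4 codons.
Asn: 2 codons.
Pro: 4 codons.
2 × 6 × 6 × 6 × 4 × 4 × 2 × 4 = 55296.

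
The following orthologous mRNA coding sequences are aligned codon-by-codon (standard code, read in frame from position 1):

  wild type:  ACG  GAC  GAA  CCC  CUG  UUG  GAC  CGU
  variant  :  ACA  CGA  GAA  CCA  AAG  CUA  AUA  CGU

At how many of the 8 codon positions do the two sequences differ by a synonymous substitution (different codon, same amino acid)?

Codon 1: ACG Thr / ACA Thr — synonymous.
Codon 2: GAC Asp / CGA Arg — nonsynonymous.
Codon 3: GAA Glu / GAA Glu — identical.
Codon 4: CCC Pro / CCA Pro — synonymous.
Codon 5: CUG Leu / AAG Lys — nonsynonymous.
Codon 6: UUG Leu / CUA Leu — synonymous.
Codon 7: GAC Asp / AUA Ile — nonsynonymous.
Codon 8: CGU Arg / CGU Arg — identical.
Synonymous differences: 3.

3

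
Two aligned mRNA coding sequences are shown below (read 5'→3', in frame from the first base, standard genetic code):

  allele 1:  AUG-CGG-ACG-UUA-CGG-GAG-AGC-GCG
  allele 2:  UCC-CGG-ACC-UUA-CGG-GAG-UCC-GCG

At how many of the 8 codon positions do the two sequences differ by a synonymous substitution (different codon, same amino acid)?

Codon 1: AUG Met / UCC Ser — nonsynonymous.
Codon 2: CGG Arg / CGG Arg — identical.
Codon 3: ACG Thr / ACC Thr — synonymous.
Codon 4: UUA Leu / UUA Leu — identical.
Codon 5: CGG Arg / CGG Arg — identical.
Codon 6: GAG Glu / GAG Glu — identical.
Codon 7: AGC Ser / UCC Ser — synonymous.
Codon 8: GCG Ala / GCG Ala — identical.
Synonymous differences: 2.

2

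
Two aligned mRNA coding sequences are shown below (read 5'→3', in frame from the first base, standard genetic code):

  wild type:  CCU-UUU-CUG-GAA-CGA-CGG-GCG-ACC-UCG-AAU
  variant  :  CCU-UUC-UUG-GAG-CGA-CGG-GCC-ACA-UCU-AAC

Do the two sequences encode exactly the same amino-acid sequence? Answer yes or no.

Codon 1: CCU Pro / CCU Pro — identical.
Codon 2: UUU Phe / UUC Phe — synonymous.
Codon 3: CUG Leu / UUG Leu — synonymous.
Codon 4: GAA Glu / GAG Glu — synonymous.
Codon 5: CGA Arg / CGA Arg — identical.
Codon 6: CGG Arg / CGG Arg — identical.
Codon 7: GCG Ala / GCC Ala — synonymous.
Codon 8: ACC Thr / ACA Thr — synonymous.
Codon 9: UCG Ser / UCU Ser — synonymous.
Codon 10: AAU Asn / AAC Asn — synonymous.
Nonsynonymous differences: 0 → same protein.

yes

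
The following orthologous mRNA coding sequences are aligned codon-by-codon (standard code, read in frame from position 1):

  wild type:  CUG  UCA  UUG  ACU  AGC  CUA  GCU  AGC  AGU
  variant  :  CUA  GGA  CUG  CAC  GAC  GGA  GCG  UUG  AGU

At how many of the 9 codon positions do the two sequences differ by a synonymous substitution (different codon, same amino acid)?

Codon 1: CUG Leu / CUA Leu — synonymous.
Codon 2: UCA Ser / GGA Gly — nonsynonymous.
Codon 3: UUG Leu / CUG Leu — synonymous.
Codon 4: ACU Thr / CAC His — nonsynonymous.
Codon 5: AGC Ser / GAC Asp — nonsynonymous.
Codon 6: CUA Leu / GGA Gly — nonsynonymous.
Codon 7: GCU Ala / GCG Ala — synonymous.
Codon 8: AGC Ser / UUG Leu — nonsynonymous.
Codon 9: AGU Ser / AGU Ser — identical.
Synonymous differences: 3.

3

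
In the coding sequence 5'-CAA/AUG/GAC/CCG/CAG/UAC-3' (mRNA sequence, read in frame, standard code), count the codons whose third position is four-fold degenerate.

Codon 1 CAA (Gln): third position 2-fold.
Codon 2 AUG (Met): third position 1-fold.
Codon 3 GAC (Asp): third position 2-fold.
Codon 4 CCG (Pro): third position 4-fold.
Codon 5 CAG (Gln): third position 2-fold.
Codon 6 UAC (Tyr): third position 2-fold.
Four-fold degenerate third positions: 1.

1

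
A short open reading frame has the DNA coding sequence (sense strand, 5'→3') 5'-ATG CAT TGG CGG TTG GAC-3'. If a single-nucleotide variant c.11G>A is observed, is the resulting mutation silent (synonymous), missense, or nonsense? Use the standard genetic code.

missense

Position 11 falls in codon 4: CGG → Arg.
After the substitution the codon is CAG → Gln.
Arg ≠ Gln, so this is a missense mutation.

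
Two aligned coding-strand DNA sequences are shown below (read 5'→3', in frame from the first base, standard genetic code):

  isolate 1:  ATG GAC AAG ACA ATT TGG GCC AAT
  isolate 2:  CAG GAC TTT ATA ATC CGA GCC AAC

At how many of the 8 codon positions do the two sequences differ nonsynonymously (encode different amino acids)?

Codon 1: ATG Met / CAG Gln — nonsynonymous.
Codon 2: GAC Asp / GAC Asp — identical.
Codon 3: AAG Lys / TTT Phe — nonsynonymous.
Codon 4: ACA Thr / ATA Ile — nonsynonymous.
Codon 5: ATT Ile / ATC Ile — synonymous.
Codon 6: TGG Trp / CGA Arg — nonsynonymous.
Codon 7: GCC Ala / GCC Ala — identical.
Codon 8: AAT Asn / AAC Asn — synonymous.
Nonsynonymous differences: 4.

4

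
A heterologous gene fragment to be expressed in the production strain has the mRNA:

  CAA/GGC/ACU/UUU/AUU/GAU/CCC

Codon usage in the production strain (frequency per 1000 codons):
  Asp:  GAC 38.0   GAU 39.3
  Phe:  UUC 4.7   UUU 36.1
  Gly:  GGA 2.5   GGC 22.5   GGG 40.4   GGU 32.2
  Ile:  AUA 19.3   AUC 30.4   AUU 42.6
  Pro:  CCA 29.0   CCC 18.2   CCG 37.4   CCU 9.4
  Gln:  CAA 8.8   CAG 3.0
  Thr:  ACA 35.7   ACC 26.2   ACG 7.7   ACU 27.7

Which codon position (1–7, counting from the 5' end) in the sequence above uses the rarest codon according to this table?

1

Codon 1 CAA (Gln): 8.8 per 1000.
Codon 2 GGC (Gly): 22.5 per 1000.
Codon 3 ACU (Thr): 27.7 per 1000.
Codon 4 UUU (Phe): 36.1 per 1000.
Codon 5 AUU (Ile): 42.6 per 1000.
Codon 6 GAU (Asp): 39.3 per 1000.
Codon 7 CCC (Pro): 18.2 per 1000.
Lowest frequency is 8.8 at codon 1.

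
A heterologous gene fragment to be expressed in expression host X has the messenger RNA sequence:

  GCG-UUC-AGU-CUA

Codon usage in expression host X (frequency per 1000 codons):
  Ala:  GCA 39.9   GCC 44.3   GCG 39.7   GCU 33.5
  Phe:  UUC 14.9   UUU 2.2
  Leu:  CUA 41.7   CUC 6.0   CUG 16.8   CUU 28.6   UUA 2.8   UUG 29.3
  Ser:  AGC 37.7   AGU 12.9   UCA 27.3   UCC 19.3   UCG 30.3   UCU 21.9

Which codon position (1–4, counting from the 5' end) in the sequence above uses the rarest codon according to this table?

Codon 1 GCG (Ala): 39.7 per 1000.
Codon 2 UUC (Phe): 14.9 per 1000.
Codon 3 AGU (Ser): 12.9 per 1000.
Codon 4 CUA (Leu): 41.7 per 1000.
Lowest frequency is 12.9 at codon 3.

3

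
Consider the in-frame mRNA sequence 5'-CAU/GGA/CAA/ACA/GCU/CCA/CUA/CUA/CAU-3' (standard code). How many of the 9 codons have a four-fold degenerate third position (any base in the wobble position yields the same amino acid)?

6

Codon 1 CAU (His): third position 2-fold.
Codon 2 GGA (Gly): third position 4-fold.
Codon 3 CAA (Gln): third position 2-fold.
Codon 4 ACA (Thr): third position 4-fold.
Codon 5 GCU (Ala): third position 4-fold.
Codon 6 CCA (Pro): third position 4-fold.
Codon 7 CUA (Leu): third position 4-fold.
Codon 8 CUA (Leu): third position 4-fold.
Codon 9 CAU (His): third position 2-fold.
Four-fold degenerate third positions: 6.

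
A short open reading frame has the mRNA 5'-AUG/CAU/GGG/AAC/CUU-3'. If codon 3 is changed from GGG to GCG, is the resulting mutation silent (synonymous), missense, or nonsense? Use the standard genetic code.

missense

Position 8 falls in codon 3: GGG → Gly.
After the substitution the codon is GCG → Ala.
Gly ≠ Ala, so this is a missense mutation.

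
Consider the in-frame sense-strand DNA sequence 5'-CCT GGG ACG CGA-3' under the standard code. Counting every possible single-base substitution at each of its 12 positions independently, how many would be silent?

13

Codon 1 (CCT, Pro): 3 synonymous substitutions.
Codon 2 (GGG, Gly): 3 synonymous substitutions.
Codon 3 (ACG, Thr): 3 synonymous substitutions.
Codon 4 (CGA, Arg): 4 synonymous substitutions.
Total: 3 + 3 + 3 + 4 = 13.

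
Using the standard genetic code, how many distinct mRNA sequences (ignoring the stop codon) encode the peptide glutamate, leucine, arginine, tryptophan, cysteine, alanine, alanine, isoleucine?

6912

Glu: 2 codons.
Leu: 6 codons.
Arg: 6 codons.
Trp: 1 codon.
Cys: 2 codons.
Ala: 4 codons.
Ala: 4 codons.
Ile: 3 codons.
2 × 6 × 6 × 1 × 2 × 4 × 4 × 3 = 6912.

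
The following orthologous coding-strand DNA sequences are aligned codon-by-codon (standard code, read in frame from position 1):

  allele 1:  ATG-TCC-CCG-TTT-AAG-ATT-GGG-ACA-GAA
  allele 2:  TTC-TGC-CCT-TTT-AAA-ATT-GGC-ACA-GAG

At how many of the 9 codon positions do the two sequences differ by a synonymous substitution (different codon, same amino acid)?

Codon 1: ATG Met / TTC Phe — nonsynonymous.
Codon 2: TCC Ser / TGC Cys — nonsynonymous.
Codon 3: CCG Pro / CCT Pro — synonymous.
Codon 4: TTT Phe / TTT Phe — identical.
Codon 5: AAG Lys / AAA Lys — synonymous.
Codon 6: ATT Ile / ATT Ile — identical.
Codon 7: GGG Gly / GGC Gly — synonymous.
Codon 8: ACA Thr / ACA Thr — identical.
Codon 9: GAA Glu / GAG Glu — synonymous.
Synonymous differences: 4.

4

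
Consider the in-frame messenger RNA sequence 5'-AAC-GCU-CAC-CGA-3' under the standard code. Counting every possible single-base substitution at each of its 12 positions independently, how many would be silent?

Codon 1 (AAC, Asn): 1 synonymous substitution.
Codon 2 (GCU, Ala): 3 synonymous substitutions.
Codon 3 (CAC, His): 1 synonymous substitution.
Codon 4 (CGA, Arg): 4 synonymous substitutions.
Total: 1 + 3 + 1 + 4 = 9.

9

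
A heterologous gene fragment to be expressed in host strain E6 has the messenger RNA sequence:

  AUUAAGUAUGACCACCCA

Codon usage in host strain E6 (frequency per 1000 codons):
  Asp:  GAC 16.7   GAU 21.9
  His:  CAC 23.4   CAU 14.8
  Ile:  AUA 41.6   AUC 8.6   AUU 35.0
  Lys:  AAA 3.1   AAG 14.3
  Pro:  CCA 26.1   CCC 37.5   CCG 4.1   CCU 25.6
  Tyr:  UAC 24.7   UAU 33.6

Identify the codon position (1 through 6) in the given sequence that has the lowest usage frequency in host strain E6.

Codon 1 AUU (Ile): 35.0 per 1000.
Codon 2 AAG (Lys): 14.3 per 1000.
Codon 3 UAU (Tyr): 33.6 per 1000.
Codon 4 GAC (Asp): 16.7 per 1000.
Codon 5 CAC (His): 23.4 per 1000.
Codon 6 CCA (Pro): 26.1 per 1000.
Lowest frequency is 14.3 at codon 2.

2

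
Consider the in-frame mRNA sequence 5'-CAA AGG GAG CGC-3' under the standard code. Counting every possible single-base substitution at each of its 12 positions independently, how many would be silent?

7

Codon 1 (CAA, Gln): 1 synonymous substitution.
Codon 2 (AGG, Arg): 2 synonymous substitutions.
Codon 3 (GAG, Glu): 1 synonymous substitution.
Codon 4 (CGC, Arg): 3 synonymous substitutions.
Total: 1 + 2 + 1 + 3 = 7.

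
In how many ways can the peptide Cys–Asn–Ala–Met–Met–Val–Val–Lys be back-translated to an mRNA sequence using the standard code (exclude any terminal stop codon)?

Cys: 2 codons.
Asn: 2 codons.
Ala: 4 codons.
Met: 1 codon.
Met: 1 codon.
Val: 4 codons.
Val: 4 codons.
Lys: 2 codons.
2 × 2 × 4 × 1 × 1 × 4 × 4 × 2 = 512.

512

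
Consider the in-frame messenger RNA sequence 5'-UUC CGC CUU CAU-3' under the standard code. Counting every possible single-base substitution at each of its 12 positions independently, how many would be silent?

8

Codon 1 (UUC, Phe): 1 synonymous substitution.
Codon 2 (CGC, Arg): 3 synonymous substitutions.
Codon 3 (CUU, Leu): 3 synonymous substitutions.
Codon 4 (CAU, His): 1 synonymous substitution.
Total: 1 + 3 + 3 + 1 = 8.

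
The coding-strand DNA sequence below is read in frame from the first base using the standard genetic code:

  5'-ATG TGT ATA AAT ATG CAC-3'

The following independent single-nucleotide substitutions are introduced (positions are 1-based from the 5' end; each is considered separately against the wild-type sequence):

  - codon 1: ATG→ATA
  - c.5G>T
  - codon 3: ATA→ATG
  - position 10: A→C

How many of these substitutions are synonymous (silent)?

Codon 1: ATG (Met) → ATA (Ile) — missense.
Codon 2: TGT (Cys) → TTT (Phe) — missense.
Codon 3: ATA (Ile) → ATG (Met) — missense.
Codon 4: AAT (Asn) → CAT (His) — missense.
Synonymous: 0 of 4.

0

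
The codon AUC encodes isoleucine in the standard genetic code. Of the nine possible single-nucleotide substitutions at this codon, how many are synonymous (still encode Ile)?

Position 1: none → 0 synonymous.
Position 2: none → 0 synonymous.
Position 3: AUU, AUA → 2 synonymous.
Total: 0 + 0 + 2 = 2.

2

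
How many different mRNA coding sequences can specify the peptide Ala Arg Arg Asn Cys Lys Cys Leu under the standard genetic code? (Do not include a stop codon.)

Ala: 4 codons.
Arg: 6 codons.
Arg: 6 codons.
Asn: 2 codons.
Cys: 2 codons.
Lys: 2 codons.
Cys: 2 codons.
Leu: 6 codons.
4 × 6 × 6 × 2 × 2 × 2 × 2 × 6 = 13824.

13824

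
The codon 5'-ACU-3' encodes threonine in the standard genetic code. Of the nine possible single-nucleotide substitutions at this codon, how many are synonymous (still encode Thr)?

Position 1: none → 0 synonymous.
Position 2: none → 0 synonymous.
Position 3: ACC, ACA, ACG → 3 synonymous.
Total: 0 + 0 + 3 = 3.

3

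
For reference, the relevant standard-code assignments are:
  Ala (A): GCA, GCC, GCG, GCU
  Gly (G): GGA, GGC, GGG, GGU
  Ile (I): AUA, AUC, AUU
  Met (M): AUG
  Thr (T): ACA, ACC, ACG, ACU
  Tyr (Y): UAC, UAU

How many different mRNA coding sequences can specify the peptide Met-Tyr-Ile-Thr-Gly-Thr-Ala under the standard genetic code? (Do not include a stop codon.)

Met: 1 codon.
Tyr: 2 codons.
Ile: 3 codons.
Thr: 4 codons.
Gly: 4 codons.
Thr: 4 codons.
Ala: 4 codons.
1 × 2 × 3 × 4 × 4 × 4 × 4 = 1536.

1536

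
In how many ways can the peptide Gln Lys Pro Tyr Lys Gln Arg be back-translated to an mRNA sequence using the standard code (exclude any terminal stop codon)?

Gln: 2 codons.
Lys: 2 codons.
Pro: 4 codons.
Tyr: 2 codons.
Lys: 2 codons.
Gln: 2 codons.
Arg: 6 codons.
2 × 2 × 4 × 2 × 2 × 2 × 6 = 768.

768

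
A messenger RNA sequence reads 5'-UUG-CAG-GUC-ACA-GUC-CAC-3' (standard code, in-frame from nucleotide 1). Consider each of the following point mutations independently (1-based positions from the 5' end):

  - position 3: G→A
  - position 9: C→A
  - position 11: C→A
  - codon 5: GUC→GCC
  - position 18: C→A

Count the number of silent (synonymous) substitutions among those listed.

Codon 1: UUG (Leu) → UUA (Leu) — synonymous.
Codon 3: GUC (Val) → GUA (Val) — synonymous.
Codon 4: ACA (Thr) → AAA (Lys) — missense.
Codon 5: GUC (Val) → GCC (Ala) — missense.
Codon 6: CAC (His) → CAA (Gln) — missense.
Synonymous: 2 of 5.

2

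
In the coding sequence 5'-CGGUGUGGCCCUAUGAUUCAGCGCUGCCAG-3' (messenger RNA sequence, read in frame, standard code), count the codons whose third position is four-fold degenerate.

Codon 1 CGG (Arg): third position 4-fold.
Codon 2 UGU (Cys): third position 2-fold.
Codon 3 GGC (Gly): third position 4-fold.
Codon 4 CCU (Pro): third position 4-fold.
Codon 5 AUG (Met): third position 1-fold.
Codon 6 AUU (Ile): third position 3-fold.
Codon 7 CAG (Gln): third position 2-fold.
Codon 8 CGC (Arg): third position 4-fold.
Codon 9 UGC (Cys): third position 2-fold.
Codon 10 CAG (Gln): third position 2-fold.
Four-fold degenerate third positions: 4.

4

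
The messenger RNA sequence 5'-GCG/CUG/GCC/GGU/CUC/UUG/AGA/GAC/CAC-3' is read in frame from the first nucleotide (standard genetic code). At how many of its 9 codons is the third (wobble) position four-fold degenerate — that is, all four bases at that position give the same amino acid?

Codon 1 GCG (Ala): third position 4-fold.
Codon 2 CUG (Leu): third position 4-fold.
Codon 3 GCC (Ala): third position 4-fold.
Codon 4 GGU (Gly): third position 4-fold.
Codon 5 CUC (Leu): third position 4-fold.
Codon 6 UUG (Leu): third position 2-fold.
Codon 7 AGA (Arg): third position 2-fold.
Codon 8 GAC (Asp): third position 2-fold.
Codon 9 CAC (His): third position 2-fold.
Four-fold degenerate third positions: 5.

5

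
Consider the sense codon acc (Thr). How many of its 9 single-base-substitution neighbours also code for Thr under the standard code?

3

Position 1: none → 0 synonymous.
Position 2: none → 0 synonymous.
Position 3: ACU, ACA, ACG → 3 synonymous.
Total: 0 + 0 + 3 = 3.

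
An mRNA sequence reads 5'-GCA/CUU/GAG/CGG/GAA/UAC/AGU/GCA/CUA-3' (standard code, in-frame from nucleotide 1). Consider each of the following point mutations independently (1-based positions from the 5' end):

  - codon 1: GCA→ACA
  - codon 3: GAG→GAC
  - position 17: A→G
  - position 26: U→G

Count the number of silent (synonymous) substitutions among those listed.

Codon 1: GCA (Ala) → ACA (Thr) — missense.
Codon 3: GAG (Glu) → GAC (Asp) — missense.
Codon 6: UAC (Tyr) → UGC (Cys) — missense.
Codon 9: CUA (Leu) → CGA (Arg) — missense.
Synonymous: 0 of 4.

0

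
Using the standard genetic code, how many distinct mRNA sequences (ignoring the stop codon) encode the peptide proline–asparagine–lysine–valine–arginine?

384

Pro: 4 codons.
Asn: 2 codons.
Lys: 2 codons.
Val: 4 codons.
Arg: 6 codons.
4 × 2 × 2 × 4 × 6 = 384.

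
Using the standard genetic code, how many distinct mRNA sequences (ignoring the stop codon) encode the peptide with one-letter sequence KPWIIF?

Lys: 2 codons.
Pro: 4 codons.
Trp: 1 codon.
Ile: 3 codons.
Ile: 3 codons.
Phe: 2 codons.
2 × 4 × 1 × 3 × 3 × 2 = 144.

144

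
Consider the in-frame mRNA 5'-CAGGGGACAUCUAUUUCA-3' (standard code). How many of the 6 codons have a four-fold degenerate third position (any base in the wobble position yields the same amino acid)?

4

Codon 1 CAG (Gln): third position 2-fold.
Codon 2 GGG (Gly): third position 4-fold.
Codon 3 ACA (Thr): third position 4-fold.
Codon 4 UCU (Ser): third position 4-fold.
Codon 5 AUU (Ile): third position 3-fold.
Codon 6 UCA (Ser): third position 4-fold.
Four-fold degenerate third positions: 4.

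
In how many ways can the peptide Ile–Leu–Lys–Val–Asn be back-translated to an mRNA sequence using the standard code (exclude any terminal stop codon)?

Ile: 3 codons.
Leu: 6 codons.
Lys: 2 codons.
Val: 4 codons.
Asn: 2 codons.
3 × 6 × 2 × 4 × 2 = 288.

288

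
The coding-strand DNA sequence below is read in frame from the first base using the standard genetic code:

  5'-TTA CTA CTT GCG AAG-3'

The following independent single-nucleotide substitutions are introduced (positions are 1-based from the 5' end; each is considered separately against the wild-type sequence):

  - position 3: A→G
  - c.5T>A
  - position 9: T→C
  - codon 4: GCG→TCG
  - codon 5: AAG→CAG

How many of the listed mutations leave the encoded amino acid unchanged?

2

Codon 1: TTA (Leu) → TTG (Leu) — synonymous.
Codon 2: CTA (Leu) → CAA (Gln) — missense.
Codon 3: CTT (Leu) → CTC (Leu) — synonymous.
Codon 4: GCG (Ala) → TCG (Ser) — missense.
Codon 5: AAG (Lys) → CAG (Gln) — missense.
Synonymous: 2 of 5.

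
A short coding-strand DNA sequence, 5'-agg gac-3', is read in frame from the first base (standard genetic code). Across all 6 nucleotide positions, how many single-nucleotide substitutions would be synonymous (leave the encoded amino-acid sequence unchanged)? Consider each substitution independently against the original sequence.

3

Codon 1 (AGG, Arg): 2 synonymous substitutions.
Codon 2 (GAC, Asp): 1 synonymous substitution.
Total: 2 + 1 = 3.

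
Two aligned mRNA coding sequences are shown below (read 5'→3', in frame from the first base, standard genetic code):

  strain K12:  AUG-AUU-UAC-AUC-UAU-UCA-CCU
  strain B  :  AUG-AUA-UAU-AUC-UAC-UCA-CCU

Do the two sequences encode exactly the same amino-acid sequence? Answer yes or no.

yes

Codon 1: AUG Met / AUG Met — identical.
Codon 2: AUU Ile / AUA Ile — synonymous.
Codon 3: UAC Tyr / UAU Tyr — synonymous.
Codon 4: AUC Ile / AUC Ile — identical.
Codon 5: UAU Tyr / UAC Tyr — synonymous.
Codon 6: UCA Ser / UCA Ser — identical.
Codon 7: CCU Pro / CCU Pro — identical.
Nonsynonymous differences: 0 → same protein.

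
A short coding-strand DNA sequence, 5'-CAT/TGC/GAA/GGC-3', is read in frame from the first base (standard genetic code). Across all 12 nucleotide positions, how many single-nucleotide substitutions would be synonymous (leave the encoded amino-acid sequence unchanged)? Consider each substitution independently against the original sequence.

6

Codon 1 (CAT, His): 1 synonymous substitution.
Codon 2 (TGC, Cys): 1 synonymous substitution.
Codon 3 (GAA, Glu): 1 synonymous substitution.
Codon 4 (GGC, Gly): 3 synonymous substitutions.
Total: 1 + 1 + 1 + 3 = 6.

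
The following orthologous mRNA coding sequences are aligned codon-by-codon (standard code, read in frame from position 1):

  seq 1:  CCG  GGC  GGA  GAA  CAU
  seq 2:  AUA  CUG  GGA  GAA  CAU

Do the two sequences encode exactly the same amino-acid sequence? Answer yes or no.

Codon 1: CCG Pro / AUA Ile — nonsynonymous.
Codon 2: GGC Gly / CUG Leu — nonsynonymous.
Codon 3: GGA Gly / GGA Gly — identical.
Codon 4: GAA Glu / GAA Glu — identical.
Codon 5: CAU His / CAU His — identical.
Nonsynonymous differences: 2 → different protein.

no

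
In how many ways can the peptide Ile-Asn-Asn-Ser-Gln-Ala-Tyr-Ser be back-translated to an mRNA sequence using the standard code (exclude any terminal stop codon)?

Ile: 3 codons.
Asn: 2 codons.
Asn: 2 codons.
Ser: 6 codons.
Gln: 2 codons.
Ala: 4 codons.
Tyr: 2 codons.
Ser: 6 codons.
3 × 2 × 2 × 6 × 2 × 4 × 2 × 6 = 6912.

6912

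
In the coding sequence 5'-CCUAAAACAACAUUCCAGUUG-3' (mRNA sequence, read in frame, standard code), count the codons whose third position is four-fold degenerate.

3

Codon 1 CCU (Pro): third position 4-fold.
Codon 2 AAA (Lys): third position 2-fold.
Codon 3 ACA (Thr): third position 4-fold.
Codon 4 ACA (Thr): third position 4-fold.
Codon 5 UUC (Phe): third position 2-fold.
Codon 6 CAG (Gln): third position 2-fold.
Codon 7 UUG (Leu): third position 2-fold.
Four-fold degenerate third positions: 3.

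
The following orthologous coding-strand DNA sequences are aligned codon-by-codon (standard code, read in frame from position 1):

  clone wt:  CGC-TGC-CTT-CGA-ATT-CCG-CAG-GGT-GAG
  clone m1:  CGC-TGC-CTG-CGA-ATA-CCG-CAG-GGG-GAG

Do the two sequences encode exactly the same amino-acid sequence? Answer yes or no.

Codon 1: CGC Arg / CGC Arg — identical.
Codon 2: TGC Cys / TGC Cys — identical.
Codon 3: CTT Leu / CTG Leu — synonymous.
Codon 4: CGA Arg / CGA Arg — identical.
Codon 5: ATT Ile / ATA Ile — synonymous.
Codon 6: CCG Pro / CCG Pro — identical.
Codon 7: CAG Gln / CAG Gln — identical.
Codon 8: GGT Gly / GGG Gly — synonymous.
Codon 9: GAG Glu / GAG Glu — identical.
Nonsynonymous differences: 0 → same protein.

yes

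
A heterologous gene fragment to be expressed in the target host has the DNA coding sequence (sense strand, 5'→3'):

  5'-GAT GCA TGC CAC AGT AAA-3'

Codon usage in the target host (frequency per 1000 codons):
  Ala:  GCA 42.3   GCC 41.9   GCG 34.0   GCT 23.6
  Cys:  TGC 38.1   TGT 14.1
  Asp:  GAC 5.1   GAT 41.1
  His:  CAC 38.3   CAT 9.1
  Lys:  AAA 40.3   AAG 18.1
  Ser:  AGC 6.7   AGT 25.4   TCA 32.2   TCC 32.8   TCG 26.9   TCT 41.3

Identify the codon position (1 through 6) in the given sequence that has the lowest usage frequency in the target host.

5

Codon 1 GAT (Asp): 41.1 per 1000.
Codon 2 GCA (Ala): 42.3 per 1000.
Codon 3 TGC (Cys): 38.1 per 1000.
Codon 4 CAC (His): 38.3 per 1000.
Codon 5 AGT (Ser): 25.4 per 1000.
Codon 6 AAA (Lys): 40.3 per 1000.
Lowest frequency is 25.4 at codon 5.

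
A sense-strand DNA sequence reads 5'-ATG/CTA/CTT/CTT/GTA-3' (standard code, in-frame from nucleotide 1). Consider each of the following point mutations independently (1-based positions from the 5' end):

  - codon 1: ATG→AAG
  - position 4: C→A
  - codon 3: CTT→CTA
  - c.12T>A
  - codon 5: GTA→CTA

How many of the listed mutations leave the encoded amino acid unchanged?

Codon 1: ATG (Met) → AAG (Lys) — missense.
Codon 2: CTA (Leu) → ATA (Ile) — missense.
Codon 3: CTT (Leu) → CTA (Leu) — synonymous.
Codon 4: CTT (Leu) → CTA (Leu) — synonymous.
Codon 5: GTA (Val) → CTA (Leu) — missense.
Synonymous: 2 of 5.

2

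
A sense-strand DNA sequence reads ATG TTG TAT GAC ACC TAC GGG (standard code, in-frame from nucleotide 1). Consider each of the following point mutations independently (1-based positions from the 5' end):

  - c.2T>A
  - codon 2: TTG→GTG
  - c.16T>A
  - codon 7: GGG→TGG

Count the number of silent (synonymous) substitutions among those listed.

Codon 1: ATG (Met) → AAG (Lys) — missense.
Codon 2: TTG (Leu) → GTG (Val) — missense.
Codon 6: TAC (Tyr) → AAC (Asn) — missense.
Codon 7: GGG (Gly) → TGG (Trp) — missense.
Synonymous: 0 of 4.

0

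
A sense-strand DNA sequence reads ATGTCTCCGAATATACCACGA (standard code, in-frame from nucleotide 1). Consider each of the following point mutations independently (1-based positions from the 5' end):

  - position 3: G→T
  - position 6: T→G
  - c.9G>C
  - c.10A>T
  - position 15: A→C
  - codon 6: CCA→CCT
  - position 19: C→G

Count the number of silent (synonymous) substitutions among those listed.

Codon 1: ATG (Met) → ATT (Ile) — missense.
Codon 2: TCT (Ser) → TCG (Ser) — synonymous.
Codon 3: CCG (Pro) → CCC (Pro) — synonymous.
Codon 4: AAT (Asn) → TAT (Tyr) — missense.
Codon 5: ATA (Ile) → ATC (Ile) — synonymous.
Codon 6: CCA (Pro) → CCT (Pro) — synonymous.
Codon 7: CGA (Arg) → GGA (Gly) — missense.
Synonymous: 4 of 7.

4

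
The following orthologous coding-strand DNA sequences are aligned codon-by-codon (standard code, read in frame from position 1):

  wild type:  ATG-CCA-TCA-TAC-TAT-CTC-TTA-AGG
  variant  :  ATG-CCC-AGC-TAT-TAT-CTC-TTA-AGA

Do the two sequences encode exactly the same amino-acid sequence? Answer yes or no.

yes

Codon 1: ATG Met / ATG Met — identical.
Codon 2: CCA Pro / CCC Pro — synonymous.
Codon 3: TCA Ser / AGC Ser — synonymous.
Codon 4: TAC Tyr / TAT Tyr — synonymous.
Codon 5: TAT Tyr / TAT Tyr — identical.
Codon 6: CTC Leu / CTC Leu — identical.
Codon 7: TTA Leu / TTA Leu — identical.
Codon 8: AGG Arg / AGA Arg — synonymous.
Nonsynonymous differences: 0 → same protein.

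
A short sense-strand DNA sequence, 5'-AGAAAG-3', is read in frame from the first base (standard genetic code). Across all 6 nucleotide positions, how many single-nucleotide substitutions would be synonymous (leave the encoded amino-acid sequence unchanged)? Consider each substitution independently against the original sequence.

3

Codon 1 (AGA, Arg): 2 synonymous substitutions.
Codon 2 (AAG, Lys): 1 synonymous substitution.
Total: 2 + 1 = 3.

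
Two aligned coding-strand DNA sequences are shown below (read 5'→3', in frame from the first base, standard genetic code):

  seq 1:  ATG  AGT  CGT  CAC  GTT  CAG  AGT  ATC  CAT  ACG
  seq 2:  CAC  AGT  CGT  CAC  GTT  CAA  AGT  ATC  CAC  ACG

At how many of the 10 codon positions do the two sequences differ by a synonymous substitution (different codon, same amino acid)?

Codon 1: ATG Met / CAC His — nonsynonymous.
Codon 2: AGT Ser / AGT Ser — identical.
Codon 3: CGT Arg / CGT Arg — identical.
Codon 4: CAC His / CAC His — identical.
Codon 5: GTT Val / GTT Val — identical.
Codon 6: CAG Gln / CAA Gln — synonymous.
Codon 7: AGT Ser / AGT Ser — identical.
Codon 8: ATC Ile / ATC Ile — identical.
Codon 9: CAT His / CAC His — synonymous.
Codon 10: ACG Thr / ACG Thr — identical.
Synonymous differences: 2.

2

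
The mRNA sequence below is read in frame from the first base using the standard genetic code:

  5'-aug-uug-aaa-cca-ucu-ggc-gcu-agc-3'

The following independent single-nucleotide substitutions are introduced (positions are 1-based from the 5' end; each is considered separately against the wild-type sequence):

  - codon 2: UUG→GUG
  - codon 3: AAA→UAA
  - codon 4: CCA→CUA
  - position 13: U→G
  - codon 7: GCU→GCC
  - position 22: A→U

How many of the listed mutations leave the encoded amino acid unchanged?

1

Codon 2: UUG (Leu) → GUG (Val) — missense.
Codon 3: AAA (Lys) → UAA (Stop) — nonsense.
Codon 4: CCA (Pro) → CUA (Leu) — missense.
Codon 5: UCU (Ser) → GCU (Ala) — missense.
Codon 7: GCU (Ala) → GCC (Ala) — synonymous.
Codon 8: AGC (Ser) → UGC (Cys) — missense.
Synonymous: 1 of 6.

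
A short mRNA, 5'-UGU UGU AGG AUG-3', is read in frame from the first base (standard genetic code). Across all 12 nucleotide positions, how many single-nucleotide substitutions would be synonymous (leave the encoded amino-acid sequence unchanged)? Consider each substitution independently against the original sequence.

4

Codon 1 (UGU, Cys): 1 synonymous substitution.
Codon 2 (UGU, Cys): 1 synonymous substitution.
Codon 3 (AGG, Arg): 2 synonymous substitutions.
Codon 4 (AUG, Met): 0 synonymous substitutions.
Total: 1 + 1 + 2 + 0 = 4.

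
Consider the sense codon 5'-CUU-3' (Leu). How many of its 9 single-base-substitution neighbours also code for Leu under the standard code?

3

Position 1: none → 0 synonymous.
Position 2: none → 0 synonymous.
Position 3: CUC, CUA, CUG → 3 synonymous.
Total: 0 + 0 + 3 = 3.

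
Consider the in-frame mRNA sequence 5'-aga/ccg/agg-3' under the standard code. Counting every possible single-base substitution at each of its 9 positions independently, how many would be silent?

Codon 1 (AGA, Arg): 2 synonymous substitutions.
Codon 2 (CCG, Pro): 3 synonymous substitutions.
Codon 3 (AGG, Arg): 2 synonymous substitutions.
Total: 2 + 3 + 2 = 7.

7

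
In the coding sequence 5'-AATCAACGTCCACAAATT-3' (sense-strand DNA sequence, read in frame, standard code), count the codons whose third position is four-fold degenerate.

2

Codon 1 AAT (Asn): third position 2-fold.
Codon 2 CAA (Gln): third position 2-fold.
Codon 3 CGT (Arg): third position 4-fold.
Codon 4 CCA (Pro): third position 4-fold.
Codon 5 CAA (Gln): third position 2-fold.
Codon 6 ATT (Ile): third position 3-fold.
Four-fold degenerate third positions: 2.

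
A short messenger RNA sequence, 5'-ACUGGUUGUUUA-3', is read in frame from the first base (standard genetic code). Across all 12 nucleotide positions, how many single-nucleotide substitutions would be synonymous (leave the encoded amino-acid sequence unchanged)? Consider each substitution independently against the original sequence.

9

Codon 1 (ACU, Thr): 3 synonymous substitutions.
Codon 2 (GGU, Gly): 3 synonymous substitutions.
Codon 3 (UGU, Cys): 1 synonymous substitution.
Codon 4 (UUA, Leu): 2 synonymous substitutions.
Total: 3 + 3 + 1 + 2 = 9.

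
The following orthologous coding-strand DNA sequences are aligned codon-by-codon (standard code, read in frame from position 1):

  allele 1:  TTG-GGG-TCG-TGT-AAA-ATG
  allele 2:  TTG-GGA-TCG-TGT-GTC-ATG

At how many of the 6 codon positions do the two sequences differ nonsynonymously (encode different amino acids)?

1

Codon 1: TTG Leu / TTG Leu — identical.
Codon 2: GGG Gly / GGA Gly — synonymous.
Codon 3: TCG Ser / TCG Ser — identical.
Codon 4: TGT Cys / TGT Cys — identical.
Codon 5: AAA Lys / GTC Val — nonsynonymous.
Codon 6: ATG Met / ATG Met — identical.
Nonsynonymous differences: 1.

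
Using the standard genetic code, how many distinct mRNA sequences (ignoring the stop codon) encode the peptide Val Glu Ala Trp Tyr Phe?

Val: 4 codons.
Glu: 2 codons.
Ala: 4 codons.
Trp: 1 codon.
Tyr: 2 codons.
Phe: 2 codons.
4 × 2 × 4 × 1 × 2 × 2 = 128.

128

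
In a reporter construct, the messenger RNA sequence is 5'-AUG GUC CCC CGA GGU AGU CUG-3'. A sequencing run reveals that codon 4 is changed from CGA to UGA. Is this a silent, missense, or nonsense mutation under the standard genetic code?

nonsense

Position 10 falls in codon 4: CGA → Arg.
After the substitution the codon is UGA → Stop.
The new codon is a stop codon, so this is a nonsense mutation.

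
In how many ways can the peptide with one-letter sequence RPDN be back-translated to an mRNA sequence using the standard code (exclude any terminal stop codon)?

96

Arg: 6 codons.
Pro: 4 codons.
Asp: 2 codons.
Asn: 2 codons.
6 × 4 × 2 × 2 = 96.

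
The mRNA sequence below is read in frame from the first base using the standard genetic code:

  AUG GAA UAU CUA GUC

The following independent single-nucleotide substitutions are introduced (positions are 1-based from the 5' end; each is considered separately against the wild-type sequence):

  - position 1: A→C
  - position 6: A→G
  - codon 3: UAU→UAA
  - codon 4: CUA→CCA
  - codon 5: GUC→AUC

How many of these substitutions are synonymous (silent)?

Codon 1: AUG (Met) → CUG (Leu) — missense.
Codon 2: GAA (Glu) → GAG (Glu) — synonymous.
Codon 3: UAU (Tyr) → UAA (Stop) — nonsense.
Codon 4: CUA (Leu) → CCA (Pro) — missense.
Codon 5: GUC (Val) → AUC (Ile) — missense.
Synonymous: 1 of 5.

1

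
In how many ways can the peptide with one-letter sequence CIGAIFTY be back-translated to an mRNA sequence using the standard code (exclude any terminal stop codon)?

Cys: 2 codons.
Ile: 3 codons.
Gly: 4 codons.
Ala: 4 codons.
Ile: 3 codons.
Phe: 2 codons.
Thr: 4 codons.
Tyr: 2 codons.
2 × 3 × 4 × 4 × 3 × 2 × 4 × 2 = 4608.

4608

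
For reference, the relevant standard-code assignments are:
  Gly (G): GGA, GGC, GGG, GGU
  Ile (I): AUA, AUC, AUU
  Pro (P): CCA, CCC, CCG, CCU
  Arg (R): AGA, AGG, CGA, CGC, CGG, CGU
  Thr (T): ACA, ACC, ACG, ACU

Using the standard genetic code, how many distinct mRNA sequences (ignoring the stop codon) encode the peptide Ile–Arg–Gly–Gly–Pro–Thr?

Ile: 3 codons.
Arg: 6 codons.
Gly: 4 codons.
Gly: 4 codons.
Pro: 4 codons.
Thr: 4 codons.
3 × 6 × 4 × 4 × 4 × 4 = 4608.

4608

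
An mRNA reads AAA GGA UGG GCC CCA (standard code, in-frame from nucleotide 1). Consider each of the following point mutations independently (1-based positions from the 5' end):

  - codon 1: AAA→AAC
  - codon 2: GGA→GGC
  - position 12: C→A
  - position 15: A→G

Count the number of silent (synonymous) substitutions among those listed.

3

Codon 1: AAA (Lys) → AAC (Asn) — missense.
Codon 2: GGA (Gly) → GGC (Gly) — synonymous.
Codon 4: GCC (Ala) → GCA (Ala) — synonymous.
Codon 5: CCA (Pro) → CCG (Pro) — synonymous.
Synonymous: 3 of 4.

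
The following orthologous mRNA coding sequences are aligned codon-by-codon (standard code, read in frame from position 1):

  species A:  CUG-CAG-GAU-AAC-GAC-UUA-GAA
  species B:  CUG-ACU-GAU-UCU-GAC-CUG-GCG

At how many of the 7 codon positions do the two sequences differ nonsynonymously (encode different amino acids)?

Codon 1: CUG Leu / CUG Leu — identical.
Codon 2: CAG Gln / ACU Thr — nonsynonymous.
Codon 3: GAU Asp / GAU Asp — identical.
Codon 4: AAC Asn / UCU Ser — nonsynonymous.
Codon 5: GAC Asp / GAC Asp — identical.
Codon 6: UUA Leu / CUG Leu — synonymous.
Codon 7: GAA Glu / GCG Ala — nonsynonymous.
Nonsynonymous differences: 3.

3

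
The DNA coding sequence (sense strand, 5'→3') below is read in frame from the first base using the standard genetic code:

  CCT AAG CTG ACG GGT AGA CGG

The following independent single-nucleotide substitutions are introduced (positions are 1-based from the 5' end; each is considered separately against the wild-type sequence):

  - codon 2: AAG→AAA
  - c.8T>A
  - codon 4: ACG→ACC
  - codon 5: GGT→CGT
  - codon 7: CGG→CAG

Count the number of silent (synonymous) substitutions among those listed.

Codon 2: AAG (Lys) → AAA (Lys) — synonymous.
Codon 3: CTG (Leu) → CAG (Gln) — missense.
Codon 4: ACG (Thr) → ACC (Thr) — synonymous.
Codon 5: GGT (Gly) → CGT (Arg) — missense.
Codon 7: CGG (Arg) → CAG (Gln) — missense.
Synonymous: 2 of 5.

2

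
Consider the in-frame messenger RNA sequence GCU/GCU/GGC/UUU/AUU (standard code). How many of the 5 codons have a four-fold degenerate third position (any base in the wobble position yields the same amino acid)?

3

Codon 1 GCU (Ala): third position 4-fold.
Codon 2 GCU (Ala): third position 4-fold.
Codon 3 GGC (Gly): third position 4-fold.
Codon 4 UUU (Phe): third position 2-fold.
Codon 5 AUU (Ile): third position 3-fold.
Four-fold degenerate third positions: 3.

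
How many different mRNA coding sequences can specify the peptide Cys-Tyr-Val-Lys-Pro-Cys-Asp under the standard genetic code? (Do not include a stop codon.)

512

Cys: 2 codons.
Tyr: 2 codons.
Val: 4 codons.
Lys: 2 codons.
Pro: 4 codons.
Cys: 2 codons.
Asp: 2 codons.
2 × 2 × 4 × 2 × 4 × 2 × 2 = 512.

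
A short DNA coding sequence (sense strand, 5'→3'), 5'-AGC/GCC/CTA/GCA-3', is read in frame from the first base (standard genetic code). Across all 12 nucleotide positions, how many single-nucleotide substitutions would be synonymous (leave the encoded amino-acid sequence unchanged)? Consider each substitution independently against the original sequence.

11

Codon 1 (AGC, Ser): 1 synonymous substitution.
Codon 2 (GCC, Ala): 3 synonymous substitutions.
Codon 3 (CTA, Leu): 4 synonymous substitutions.
Codon 4 (GCA, Ala): 3 synonymous substitutions.
Total: 1 + 3 + 4 + 3 = 11.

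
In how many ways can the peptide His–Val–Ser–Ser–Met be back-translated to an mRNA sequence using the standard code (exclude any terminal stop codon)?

His: 2 codons.
Val: 4 codons.
Ser: 6 codons.
Ser: 6 codons.
Met: 1 codon.
2 × 4 × 6 × 6 × 1 = 288.

288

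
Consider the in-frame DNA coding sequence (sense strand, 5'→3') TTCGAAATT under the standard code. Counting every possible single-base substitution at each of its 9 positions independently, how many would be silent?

4

Codon 1 (TTC, Phe): 1 synonymous substitution.
Codon 2 (GAA, Glu): 1 synonymous substitution.
Codon 3 (ATT, Ile): 2 synonymous substitutions.
Total: 1 + 1 + 2 = 4.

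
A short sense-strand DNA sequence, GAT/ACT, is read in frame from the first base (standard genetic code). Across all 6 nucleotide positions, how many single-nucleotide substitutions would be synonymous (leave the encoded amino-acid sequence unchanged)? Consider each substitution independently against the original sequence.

Codon 1 (GAT, Asp): 1 synonymous substitution.
Codon 2 (ACT, Thr): 3 synonymous substitutions.
Total: 1 + 3 = 4.

4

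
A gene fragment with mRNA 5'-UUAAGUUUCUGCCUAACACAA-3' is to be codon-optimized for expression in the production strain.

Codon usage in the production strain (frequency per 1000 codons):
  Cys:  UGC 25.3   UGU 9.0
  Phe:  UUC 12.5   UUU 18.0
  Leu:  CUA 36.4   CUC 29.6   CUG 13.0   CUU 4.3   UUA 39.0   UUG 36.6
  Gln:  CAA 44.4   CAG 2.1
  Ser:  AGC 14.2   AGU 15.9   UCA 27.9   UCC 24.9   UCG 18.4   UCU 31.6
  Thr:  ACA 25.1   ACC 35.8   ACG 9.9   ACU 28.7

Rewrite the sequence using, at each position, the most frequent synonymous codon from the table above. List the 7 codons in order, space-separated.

Codon 1 (Leu): best is UUA at 39.0.
Codon 2 (Ser): best is UCU at 31.6.
Codon 3 (Phe): best is UUU at 18.0.
Codon 4 (Cys): best is UGC at 25.3.
Codon 5 (Leu): best is UUA at 39.0.
Codon 6 (Thr): best is ACC at 35.8.
Codon 7 (Gln): best is CAA at 44.4.

UUA UCU UUU UGC UUA ACC CAA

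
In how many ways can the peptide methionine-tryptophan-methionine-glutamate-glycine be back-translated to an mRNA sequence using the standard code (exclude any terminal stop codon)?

Met: 1 codon.
Trp: 1 codon.
Met: 1 codon.
Glu: 2 codons.
Gly: 4 codons.
1 × 1 × 1 × 2 × 4 = 8.

8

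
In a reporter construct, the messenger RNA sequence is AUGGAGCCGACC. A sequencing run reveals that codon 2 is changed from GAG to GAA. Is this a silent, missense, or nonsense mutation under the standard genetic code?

Position 6 falls in codon 2: GAG → Glu.
After the substitution the codon is GAA → Glu.
Both encode Glu, so the change is synonymous.

silent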